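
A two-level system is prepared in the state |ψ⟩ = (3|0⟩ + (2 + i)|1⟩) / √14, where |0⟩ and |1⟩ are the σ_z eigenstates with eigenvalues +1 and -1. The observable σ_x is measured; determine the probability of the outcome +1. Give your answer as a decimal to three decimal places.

0.929

|+x⟩ = (|0⟩ + |1⟩)/√2, so ⟨+x|ψ⟩ = (5 + i) / (√2·√14).
P = |5 + i|² / 28 = 26/28.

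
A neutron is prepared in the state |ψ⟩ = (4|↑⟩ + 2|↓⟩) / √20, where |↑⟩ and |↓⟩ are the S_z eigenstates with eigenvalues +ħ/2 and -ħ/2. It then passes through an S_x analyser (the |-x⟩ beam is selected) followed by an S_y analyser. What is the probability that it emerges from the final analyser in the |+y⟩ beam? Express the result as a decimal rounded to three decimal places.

First analyser (S_x): P(|-x⟩) = |⟨-x|ψ⟩|² = 4/40.
After stage 1 the state is |-x⟩; P(|+y⟩) = |⟨+y|-x⟩|² = 1/2.
Joint probability = 4/40 × 1/2 = 0.050.

0.050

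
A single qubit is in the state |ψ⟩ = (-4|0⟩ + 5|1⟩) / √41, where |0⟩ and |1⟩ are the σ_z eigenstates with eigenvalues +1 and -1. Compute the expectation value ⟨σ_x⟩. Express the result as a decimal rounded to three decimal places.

-0.976

⟨σ_x⟩ = 2 Re(a* b)/(|a|²+|b|²) with a = -4, b = 5.
a* b = -20, so ⟨σ_x⟩ = -40/41.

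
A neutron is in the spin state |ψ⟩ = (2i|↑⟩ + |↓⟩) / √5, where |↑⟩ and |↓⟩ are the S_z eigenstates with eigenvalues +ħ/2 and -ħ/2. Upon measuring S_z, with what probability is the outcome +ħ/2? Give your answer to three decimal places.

The +ħ/2 outcome corresponds to |↑⟩. Its amplitude in |ψ⟩ is 2i/√5.
P = |2i|² / 5 = 4/5.

0.800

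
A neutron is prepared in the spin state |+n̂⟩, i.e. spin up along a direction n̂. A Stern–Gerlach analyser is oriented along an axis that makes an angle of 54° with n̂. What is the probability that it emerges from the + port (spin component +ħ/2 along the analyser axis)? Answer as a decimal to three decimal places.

0.794

For spin-½, the probability of finding spin-up along an axis at angle θ to the initial spin direction is cos²(θ/2); spin-down is sin²(θ/2).
θ = 54°, so P = cos²(27°) ≈ 0.794.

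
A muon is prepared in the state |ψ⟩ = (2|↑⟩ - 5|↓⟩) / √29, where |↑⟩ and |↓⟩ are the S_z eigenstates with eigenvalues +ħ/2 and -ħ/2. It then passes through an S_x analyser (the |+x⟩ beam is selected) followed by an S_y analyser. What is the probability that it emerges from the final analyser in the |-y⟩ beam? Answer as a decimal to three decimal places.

0.078

First analyser (S_x): P(|+x⟩) = |⟨+x|ψ⟩|² = 9/58.
After stage 1 the state is |+x⟩; P(|-y⟩) = |⟨-y|+x⟩|² = 1/2.
Joint probability = 9/58 × 1/2 = 0.078.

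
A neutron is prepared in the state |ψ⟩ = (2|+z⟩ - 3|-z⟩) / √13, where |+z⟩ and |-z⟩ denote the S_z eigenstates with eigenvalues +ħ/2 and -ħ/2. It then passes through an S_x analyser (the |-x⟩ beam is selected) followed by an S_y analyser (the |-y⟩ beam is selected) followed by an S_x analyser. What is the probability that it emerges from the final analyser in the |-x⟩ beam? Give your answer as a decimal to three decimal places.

0.240

First analyser (S_x): P(|-x⟩) = |⟨-x|ψ⟩|² = 25/26.
After stage 1 the state is |-x⟩; P(|-y⟩) = |⟨-y|-x⟩|² = 1/2.
After stage 2 the state is |-y⟩; P(|-x⟩) = |⟨-x|-y⟩|² = 1/2.
Joint probability = 25/26 × 1/2 × 1/2 = 0.240.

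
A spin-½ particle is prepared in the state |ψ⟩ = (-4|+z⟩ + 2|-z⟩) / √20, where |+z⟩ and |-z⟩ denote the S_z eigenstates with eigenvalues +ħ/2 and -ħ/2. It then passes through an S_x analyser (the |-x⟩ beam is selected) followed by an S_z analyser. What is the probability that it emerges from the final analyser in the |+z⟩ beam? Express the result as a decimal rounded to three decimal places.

First analyser (S_x): P(|-x⟩) = |⟨-x|ψ⟩|² = 36/40.
After stage 1 the state is |-x⟩; P(|+z⟩) = |⟨+z|-x⟩|² = 1/2.
Joint probability = 36/40 × 1/2 = 0.450.

0.450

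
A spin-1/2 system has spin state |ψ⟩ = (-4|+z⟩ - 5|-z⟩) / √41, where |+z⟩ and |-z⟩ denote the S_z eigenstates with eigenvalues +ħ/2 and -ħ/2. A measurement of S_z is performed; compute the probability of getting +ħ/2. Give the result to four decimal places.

0.3902

The +ħ/2 outcome corresponds to |+z⟩. Its amplitude in |ψ⟩ is -4/√41.
P = |-4|² / 41 = 16/41.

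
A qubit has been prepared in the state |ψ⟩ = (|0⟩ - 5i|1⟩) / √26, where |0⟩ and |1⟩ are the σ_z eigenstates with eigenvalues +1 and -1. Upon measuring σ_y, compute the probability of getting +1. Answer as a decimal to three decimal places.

|+y⟩ = (|0⟩ + i|1⟩)/√2, so ⟨+y|ψ⟩ = (-4) / (√2·√26).
P = |-4|² / 52 = 16/52.

0.308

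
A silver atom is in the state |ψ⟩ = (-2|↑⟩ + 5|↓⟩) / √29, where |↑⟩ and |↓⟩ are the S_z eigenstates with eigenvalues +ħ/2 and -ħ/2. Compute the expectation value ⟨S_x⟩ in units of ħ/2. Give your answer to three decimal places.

-0.690

⟨σ_x⟩ = 2 Re(a* b)/(|a|²+|b|²) with a = -2, b = 5.
a* b = -10, so ⟨σ_x⟩ = -20/29.
⟨S_x⟩ = (ħ/2)·⟨σ_x⟩.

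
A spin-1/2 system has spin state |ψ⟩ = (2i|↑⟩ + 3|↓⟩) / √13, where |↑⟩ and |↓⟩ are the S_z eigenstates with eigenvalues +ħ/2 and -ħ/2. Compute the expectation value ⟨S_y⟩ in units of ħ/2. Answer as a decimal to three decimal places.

-0.923

⟨σ_y⟩ = 2 Im(a* b)/(|a|²+|b|²) with a = 2i, b = 3.
a* b = -6i, so ⟨σ_y⟩ = -12/13.
⟨S_y⟩ = (ħ/2)·⟨σ_y⟩.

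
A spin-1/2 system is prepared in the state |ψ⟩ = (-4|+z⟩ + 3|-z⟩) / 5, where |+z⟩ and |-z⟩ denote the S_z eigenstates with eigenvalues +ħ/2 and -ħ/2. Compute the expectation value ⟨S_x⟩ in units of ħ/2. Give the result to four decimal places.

⟨σ_x⟩ = 2 Re(a* b)/(|a|²+|b|²) with a = -4, b = 3.
a* b = -12, so ⟨σ_x⟩ = -24/25.
⟨S_x⟩ = (ħ/2)·⟨σ_x⟩.

-0.9600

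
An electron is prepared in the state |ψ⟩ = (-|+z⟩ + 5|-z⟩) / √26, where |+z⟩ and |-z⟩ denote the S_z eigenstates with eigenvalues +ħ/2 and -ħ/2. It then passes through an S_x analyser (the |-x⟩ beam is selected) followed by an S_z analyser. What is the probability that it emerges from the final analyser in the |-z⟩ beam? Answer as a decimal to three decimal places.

First analyser (S_x): P(|-x⟩) = |⟨-x|ψ⟩|² = 36/52.
After stage 1 the state is |-x⟩; P(|-z⟩) = |⟨-z|-x⟩|² = 1/2.
Joint probability = 36/52 × 1/2 = 0.346.

0.346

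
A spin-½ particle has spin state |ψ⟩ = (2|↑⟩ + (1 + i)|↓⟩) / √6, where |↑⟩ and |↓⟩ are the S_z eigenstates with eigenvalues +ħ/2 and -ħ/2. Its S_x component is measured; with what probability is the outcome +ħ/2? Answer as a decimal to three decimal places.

0.833

|+x⟩ = (|↑⟩ + |↓⟩)/√2, so ⟨+x|ψ⟩ = (3 + i) / (√2·√6).
P = |3 + i|² / 12 = 10/12.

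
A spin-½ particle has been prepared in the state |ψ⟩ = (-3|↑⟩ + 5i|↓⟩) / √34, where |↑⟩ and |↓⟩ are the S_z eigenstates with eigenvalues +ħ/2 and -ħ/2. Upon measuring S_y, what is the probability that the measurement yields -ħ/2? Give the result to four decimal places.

|-y⟩ = (|↑⟩ - i|↓⟩)/√2, so ⟨-y|ψ⟩ = (-8) / (√2·√34).
P = |-8|² / 68 = 64/68.

0.9412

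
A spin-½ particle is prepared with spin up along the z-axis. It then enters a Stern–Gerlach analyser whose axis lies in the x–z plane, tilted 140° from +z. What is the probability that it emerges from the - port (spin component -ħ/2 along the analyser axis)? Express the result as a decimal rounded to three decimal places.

0.883

For spin-½, the probability of finding spin-up along an axis at angle θ to the initial spin direction is cos²(θ/2); spin-down is sin²(θ/2).
θ = 140°, so P = sin²(70°) ≈ 0.883.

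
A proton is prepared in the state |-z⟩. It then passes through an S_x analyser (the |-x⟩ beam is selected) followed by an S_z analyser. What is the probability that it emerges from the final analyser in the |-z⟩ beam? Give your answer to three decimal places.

First analyser (S_x): from |-z⟩, P(|-x⟩) = 1/2.
After stage 1 the state is |-x⟩; P(|-z⟩) = |⟨-z|-x⟩|² = 1/2.
Joint probability = 1/2 × 1/2 = 0.250.

0.250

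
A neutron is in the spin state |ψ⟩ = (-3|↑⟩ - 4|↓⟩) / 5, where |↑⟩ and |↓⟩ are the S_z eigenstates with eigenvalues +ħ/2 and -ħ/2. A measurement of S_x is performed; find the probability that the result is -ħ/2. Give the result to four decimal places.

0.0200

|-x⟩ = (|↑⟩ - |↓⟩)/√2, so ⟨-x|ψ⟩ = (1) / (√2·5).
P = |1|² / 50 = 1/50.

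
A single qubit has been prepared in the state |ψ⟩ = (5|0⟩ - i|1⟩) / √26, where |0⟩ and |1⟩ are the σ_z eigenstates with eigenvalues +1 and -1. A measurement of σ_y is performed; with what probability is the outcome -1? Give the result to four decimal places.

|-y⟩ = (|0⟩ - i|1⟩)/√2, so ⟨-y|ψ⟩ = (6) / (√2·√26).
P = |6|² / 52 = 36/52.

0.6923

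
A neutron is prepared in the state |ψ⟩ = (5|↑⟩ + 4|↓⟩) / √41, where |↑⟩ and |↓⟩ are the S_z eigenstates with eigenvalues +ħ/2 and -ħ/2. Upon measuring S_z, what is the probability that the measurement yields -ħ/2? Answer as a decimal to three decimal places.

0.390

The -ħ/2 outcome corresponds to |↓⟩. Its amplitude in |ψ⟩ is 4/√41.
P = |4|² / 41 = 16/41.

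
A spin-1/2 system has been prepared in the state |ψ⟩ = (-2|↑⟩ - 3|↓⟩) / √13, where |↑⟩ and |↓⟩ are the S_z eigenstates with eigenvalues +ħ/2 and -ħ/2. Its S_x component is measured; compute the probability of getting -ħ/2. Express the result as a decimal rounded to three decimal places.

0.038

|-x⟩ = (|↑⟩ - |↓⟩)/√2, so ⟨-x|ψ⟩ = (1) / (√2·√13).
P = |1|² / 26 = 1/26.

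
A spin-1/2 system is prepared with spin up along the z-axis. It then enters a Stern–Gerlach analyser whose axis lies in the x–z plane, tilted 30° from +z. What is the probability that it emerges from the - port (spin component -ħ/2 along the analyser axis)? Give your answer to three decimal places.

0.067

For spin-½, the probability of finding spin-up along an axis at angle θ to the initial spin direction is cos²(θ/2); spin-down is sin²(θ/2).
θ = 30°, so P = sin²(15°) ≈ 0.067.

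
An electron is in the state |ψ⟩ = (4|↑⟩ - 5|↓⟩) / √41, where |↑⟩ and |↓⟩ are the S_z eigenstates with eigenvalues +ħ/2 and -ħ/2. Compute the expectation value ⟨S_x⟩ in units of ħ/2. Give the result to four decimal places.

-0.9756

⟨σ_x⟩ = 2 Re(a* b)/(|a|²+|b|²) with a = 4, b = -5.
a* b = -20, so ⟨σ_x⟩ = -40/41.
⟨S_x⟩ = (ħ/2)·⟨σ_x⟩.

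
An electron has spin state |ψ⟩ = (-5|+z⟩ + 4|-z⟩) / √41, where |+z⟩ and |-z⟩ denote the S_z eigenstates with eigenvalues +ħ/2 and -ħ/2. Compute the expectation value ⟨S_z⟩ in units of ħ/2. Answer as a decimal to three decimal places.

0.220

⟨σ_z⟩ = |a|² - |b|² divided by |a|²+|b|², with a, b the |+z⟩, |-z⟩ amplitudes.
= (25 - 16)/41 = 9/41.
⟨S_z⟩ = (ħ/2)·⟨σ_z⟩.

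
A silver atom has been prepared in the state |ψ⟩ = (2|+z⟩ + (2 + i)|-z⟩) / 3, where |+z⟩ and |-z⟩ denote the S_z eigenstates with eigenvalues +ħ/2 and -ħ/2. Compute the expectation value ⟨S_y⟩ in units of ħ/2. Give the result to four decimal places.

⟨σ_y⟩ = 2 Im(a* b)/(|a|²+|b|²) with a = 2, b = (2 + i).
a* b = (4 + 2i), so ⟨σ_y⟩ = 4/9.
⟨S_y⟩ = (ħ/2)·⟨σ_y⟩.

0.4444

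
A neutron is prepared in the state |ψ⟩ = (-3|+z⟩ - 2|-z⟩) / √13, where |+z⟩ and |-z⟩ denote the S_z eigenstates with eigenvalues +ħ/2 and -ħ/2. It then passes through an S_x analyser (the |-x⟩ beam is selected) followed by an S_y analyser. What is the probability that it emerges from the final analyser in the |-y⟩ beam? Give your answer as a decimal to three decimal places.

First analyser (S_x): P(|-x⟩) = |⟨-x|ψ⟩|² = 1/26.
After stage 1 the state is |-x⟩; P(|-y⟩) = |⟨-y|-x⟩|² = 1/2.
Joint probability = 1/26 × 1/2 = 0.019.

0.019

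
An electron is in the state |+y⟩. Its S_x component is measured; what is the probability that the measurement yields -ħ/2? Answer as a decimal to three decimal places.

In the S_z basis, |+y⟩ = (|↑⟩ + i|↓⟩)/√2 and |-x⟩ = (|↑⟩ - |↓⟩)/√2.
|⟨-x|+y⟩|² = 1/2.

0.500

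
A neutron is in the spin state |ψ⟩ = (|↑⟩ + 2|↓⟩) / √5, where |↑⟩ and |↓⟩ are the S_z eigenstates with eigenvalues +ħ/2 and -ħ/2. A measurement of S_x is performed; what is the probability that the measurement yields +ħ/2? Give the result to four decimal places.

|+x⟩ = (|↑⟩ + |↓⟩)/√2, so ⟨+x|ψ⟩ = (3) / (√2·√5).
P = |3|² / 10 = 9/10.

0.9000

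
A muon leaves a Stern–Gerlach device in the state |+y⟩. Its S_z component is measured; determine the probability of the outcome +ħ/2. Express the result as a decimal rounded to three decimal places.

0.500

In the S_z basis, |+y⟩ = (|↑⟩ + i|↓⟩)/√2 and |+z⟩ = |↑⟩.
|⟨+z|+y⟩|² = 1/2.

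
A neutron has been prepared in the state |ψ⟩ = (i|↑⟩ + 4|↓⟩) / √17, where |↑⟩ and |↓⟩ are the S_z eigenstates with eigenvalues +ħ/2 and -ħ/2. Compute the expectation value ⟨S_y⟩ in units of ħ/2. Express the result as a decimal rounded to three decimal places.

-0.471

⟨σ_y⟩ = 2 Im(a* b)/(|a|²+|b|²) with a = i, b = 4.
a* b = -4i, so ⟨σ_y⟩ = -8/17.
⟨S_y⟩ = (ħ/2)·⟨σ_y⟩.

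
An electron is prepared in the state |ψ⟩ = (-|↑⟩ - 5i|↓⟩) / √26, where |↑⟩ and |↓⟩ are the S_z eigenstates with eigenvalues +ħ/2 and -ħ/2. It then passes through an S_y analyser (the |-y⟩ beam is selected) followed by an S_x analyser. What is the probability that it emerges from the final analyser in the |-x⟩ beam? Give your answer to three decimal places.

0.154

First analyser (S_y): P(|-y⟩) = |⟨-y|ψ⟩|² = 16/52.
After stage 1 the state is |-y⟩; P(|-x⟩) = |⟨-x|-y⟩|² = 1/2.
Joint probability = 16/52 × 1/2 = 0.154.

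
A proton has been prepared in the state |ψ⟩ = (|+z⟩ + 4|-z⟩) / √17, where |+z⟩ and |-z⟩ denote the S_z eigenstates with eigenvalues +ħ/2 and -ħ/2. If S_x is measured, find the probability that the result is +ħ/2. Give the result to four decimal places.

0.7353

|+x⟩ = (|+z⟩ + |-z⟩)/√2, so ⟨+x|ψ⟩ = (5) / (√2·√17).
P = |5|² / 34 = 25/34.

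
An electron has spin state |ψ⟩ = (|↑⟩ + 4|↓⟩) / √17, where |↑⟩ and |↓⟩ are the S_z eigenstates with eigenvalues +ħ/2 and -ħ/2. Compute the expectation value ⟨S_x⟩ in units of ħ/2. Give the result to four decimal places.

⟨σ_x⟩ = 2 Re(a* b)/(|a|²+|b|²) with a = 1, b = 4.
a* b = 4, so ⟨σ_x⟩ = 8/17.
⟨S_x⟩ = (ħ/2)·⟨σ_x⟩.

0.4706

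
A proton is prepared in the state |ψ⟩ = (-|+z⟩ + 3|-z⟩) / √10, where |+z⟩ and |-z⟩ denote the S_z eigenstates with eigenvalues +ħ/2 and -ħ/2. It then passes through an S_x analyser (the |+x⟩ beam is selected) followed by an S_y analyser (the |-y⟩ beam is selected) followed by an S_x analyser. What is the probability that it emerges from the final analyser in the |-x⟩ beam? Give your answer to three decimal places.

0.050

First analyser (S_x): P(|+x⟩) = |⟨+x|ψ⟩|² = 4/20.
After stage 1 the state is |+x⟩; P(|-y⟩) = |⟨-y|+x⟩|² = 1/2.
After stage 2 the state is |-y⟩; P(|-x⟩) = |⟨-x|-y⟩|² = 1/2.
Joint probability = 4/20 × 1/2 × 1/2 = 0.050.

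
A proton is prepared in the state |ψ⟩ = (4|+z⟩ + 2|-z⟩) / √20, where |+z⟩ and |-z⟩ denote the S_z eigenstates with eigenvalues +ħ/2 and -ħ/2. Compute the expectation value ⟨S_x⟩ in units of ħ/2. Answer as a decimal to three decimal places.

0.800

⟨σ_x⟩ = 2 Re(a* b)/(|a|²+|b|²) with a = 4, b = 2.
a* b = 8, so ⟨σ_x⟩ = 16/20.
⟨S_x⟩ = (ħ/2)·⟨σ_x⟩.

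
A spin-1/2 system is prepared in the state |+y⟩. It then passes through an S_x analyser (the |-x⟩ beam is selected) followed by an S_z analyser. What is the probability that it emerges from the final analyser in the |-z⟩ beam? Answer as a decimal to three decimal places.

First analyser (S_x): from |+y⟩, P(|-x⟩) = 1/2.
After stage 1 the state is |-x⟩; P(|-z⟩) = |⟨-z|-x⟩|² = 1/2.
Joint probability = 1/2 × 1/2 = 0.250.

0.250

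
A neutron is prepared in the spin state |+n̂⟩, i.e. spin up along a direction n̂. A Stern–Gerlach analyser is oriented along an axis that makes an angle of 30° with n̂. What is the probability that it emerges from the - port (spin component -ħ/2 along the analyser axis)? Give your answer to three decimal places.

0.067

For spin-½, the probability of finding spin-up along an axis at angle θ to the initial spin direction is cos²(θ/2); spin-down is sin²(θ/2).
θ = 30°, so P = sin²(15°) ≈ 0.067.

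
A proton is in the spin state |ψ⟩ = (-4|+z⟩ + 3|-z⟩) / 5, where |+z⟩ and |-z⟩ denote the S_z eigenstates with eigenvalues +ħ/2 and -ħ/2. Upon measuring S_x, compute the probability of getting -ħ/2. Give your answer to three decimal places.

0.980

|-x⟩ = (|+z⟩ - |-z⟩)/√2, so ⟨-x|ψ⟩ = (-7) / (√2·5).
P = |-7|² / 50 = 49/50.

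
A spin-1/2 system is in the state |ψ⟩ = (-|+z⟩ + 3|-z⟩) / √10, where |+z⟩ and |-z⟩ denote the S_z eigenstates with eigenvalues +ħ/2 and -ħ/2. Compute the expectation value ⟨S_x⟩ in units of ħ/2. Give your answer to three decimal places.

-0.600

⟨σ_x⟩ = 2 Re(a* b)/(|a|²+|b|²) with a = -1, b = 3.
a* b = -3, so ⟨σ_x⟩ = -6/10.
⟨S_x⟩ = (ħ/2)·⟨σ_x⟩.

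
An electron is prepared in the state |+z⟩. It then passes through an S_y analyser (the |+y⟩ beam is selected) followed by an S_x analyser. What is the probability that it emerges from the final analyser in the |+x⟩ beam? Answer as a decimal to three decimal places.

0.250

First analyser (S_y): from |+z⟩, P(|+y⟩) = 1/2.
After stage 1 the state is |+y⟩; P(|+x⟩) = |⟨+x|+y⟩|² = 1/2.
Joint probability = 1/2 × 1/2 = 0.250.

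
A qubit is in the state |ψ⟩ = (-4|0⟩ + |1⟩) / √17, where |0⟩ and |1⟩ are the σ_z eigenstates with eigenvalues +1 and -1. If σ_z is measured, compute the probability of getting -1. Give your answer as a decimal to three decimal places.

0.059

The -1 outcome corresponds to |1⟩. Its amplitude in |ψ⟩ is 1/√17.
P = |1|² / 17 = 1/17.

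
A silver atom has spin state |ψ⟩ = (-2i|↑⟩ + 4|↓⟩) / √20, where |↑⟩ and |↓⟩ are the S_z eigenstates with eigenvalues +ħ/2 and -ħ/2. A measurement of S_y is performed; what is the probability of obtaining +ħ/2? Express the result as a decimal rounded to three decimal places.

|+y⟩ = (|↑⟩ + i|↓⟩)/√2, so ⟨+y|ψ⟩ = (-6i) / (√2·√20).
P = |-6i|² / 40 = 36/40.

0.900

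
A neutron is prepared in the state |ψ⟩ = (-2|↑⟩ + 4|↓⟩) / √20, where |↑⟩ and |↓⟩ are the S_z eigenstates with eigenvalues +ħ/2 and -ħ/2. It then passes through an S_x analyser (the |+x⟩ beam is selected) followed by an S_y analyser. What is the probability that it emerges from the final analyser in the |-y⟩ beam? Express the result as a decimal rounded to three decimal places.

First analyser (S_x): P(|+x⟩) = |⟨+x|ψ⟩|² = 4/40.
After stage 1 the state is |+x⟩; P(|-y⟩) = |⟨-y|+x⟩|² = 1/2.
Joint probability = 4/40 × 1/2 = 0.050.

0.050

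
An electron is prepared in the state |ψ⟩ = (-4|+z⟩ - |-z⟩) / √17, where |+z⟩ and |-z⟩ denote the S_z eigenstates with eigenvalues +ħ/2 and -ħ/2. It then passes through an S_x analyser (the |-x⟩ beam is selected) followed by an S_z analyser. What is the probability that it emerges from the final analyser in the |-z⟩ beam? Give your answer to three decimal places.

First analyser (S_x): P(|-x⟩) = |⟨-x|ψ⟩|² = 9/34.
After stage 1 the state is |-x⟩; P(|-z⟩) = |⟨-z|-x⟩|² = 1/2.
Joint probability = 9/34 × 1/2 = 0.132.

0.132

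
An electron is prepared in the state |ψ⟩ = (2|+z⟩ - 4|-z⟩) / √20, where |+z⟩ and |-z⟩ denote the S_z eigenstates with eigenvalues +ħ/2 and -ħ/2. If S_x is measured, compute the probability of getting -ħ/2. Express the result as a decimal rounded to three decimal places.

|-x⟩ = (|+z⟩ - |-z⟩)/√2, so ⟨-x|ψ⟩ = (6) / (√2·√20).
P = |6|² / 40 = 36/40.

0.900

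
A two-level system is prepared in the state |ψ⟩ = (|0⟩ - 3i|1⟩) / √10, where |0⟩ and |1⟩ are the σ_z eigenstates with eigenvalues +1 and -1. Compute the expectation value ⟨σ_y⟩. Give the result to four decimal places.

⟨σ_y⟩ = 2 Im(a* b)/(|a|²+|b|²) with a = 1, b = -3i.
a* b = -3i, so ⟨σ_y⟩ = -6/10.

-0.6000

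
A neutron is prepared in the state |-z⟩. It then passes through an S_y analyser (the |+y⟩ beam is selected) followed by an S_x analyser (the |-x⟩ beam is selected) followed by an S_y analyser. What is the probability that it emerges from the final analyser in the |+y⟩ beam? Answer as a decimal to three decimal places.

0.125

First analyser (S_y): from |-z⟩, P(|+y⟩) = 1/2.
After stage 1 the state is |+y⟩; P(|-x⟩) = |⟨-x|+y⟩|² = 1/2.
After stage 2 the state is |-x⟩; P(|+y⟩) = |⟨+y|-x⟩|² = 1/2.
Joint probability = 1/2 × 1/2 × 1/2 = 0.125.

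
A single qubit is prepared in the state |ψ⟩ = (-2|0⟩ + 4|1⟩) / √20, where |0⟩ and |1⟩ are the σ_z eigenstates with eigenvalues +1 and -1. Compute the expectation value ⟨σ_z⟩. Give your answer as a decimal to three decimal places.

⟨σ_z⟩ = |a|² - |b|² divided by |a|²+|b|², with a, b the |0⟩, |1⟩ amplitudes.
= (4 - 16)/20 = -12/20.

-0.600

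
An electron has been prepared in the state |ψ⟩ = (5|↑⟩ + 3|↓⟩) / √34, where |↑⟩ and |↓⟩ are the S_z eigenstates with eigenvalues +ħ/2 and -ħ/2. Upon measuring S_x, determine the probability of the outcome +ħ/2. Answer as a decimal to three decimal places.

|+x⟩ = (|↑⟩ + |↓⟩)/√2, so ⟨+x|ψ⟩ = (8) / (√2·√34).
P = |8|² / 68 = 64/68.

0.941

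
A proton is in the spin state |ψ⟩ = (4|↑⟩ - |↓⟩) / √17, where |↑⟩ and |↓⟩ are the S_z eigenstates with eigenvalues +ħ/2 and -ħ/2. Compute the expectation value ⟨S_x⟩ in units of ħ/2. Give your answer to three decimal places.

⟨σ_x⟩ = 2 Re(a* b)/(|a|²+|b|²) with a = 4, b = -1.
a* b = -4, so ⟨σ_x⟩ = -8/17.
⟨S_x⟩ = (ħ/2)·⟨σ_x⟩.

-0.471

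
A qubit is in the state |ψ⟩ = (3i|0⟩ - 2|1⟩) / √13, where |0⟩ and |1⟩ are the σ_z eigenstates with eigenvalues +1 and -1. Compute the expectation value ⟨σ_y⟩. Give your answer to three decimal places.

0.923

⟨σ_y⟩ = 2 Im(a* b)/(|a|²+|b|²) with a = 3i, b = -2.
a* b = 6i, so ⟨σ_y⟩ = 12/13.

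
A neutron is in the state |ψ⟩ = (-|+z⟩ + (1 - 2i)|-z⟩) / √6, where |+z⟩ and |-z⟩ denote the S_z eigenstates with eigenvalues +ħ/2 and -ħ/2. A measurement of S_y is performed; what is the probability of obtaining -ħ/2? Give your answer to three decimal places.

0.167

|-y⟩ = (|+z⟩ - i|-z⟩)/√2, so ⟨-y|ψ⟩ = (1 + i) / (√2·√6).
P = |1 + i|² / 12 = 2/12.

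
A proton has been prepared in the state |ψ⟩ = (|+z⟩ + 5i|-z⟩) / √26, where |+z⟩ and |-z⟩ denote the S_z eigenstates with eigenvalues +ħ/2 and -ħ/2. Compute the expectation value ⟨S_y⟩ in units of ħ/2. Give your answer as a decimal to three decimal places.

⟨σ_y⟩ = 2 Im(a* b)/(|a|²+|b|²) with a = 1, b = 5i.
a* b = 5i, so ⟨σ_y⟩ = 10/26.
⟨S_y⟩ = (ħ/2)·⟨σ_y⟩.

0.385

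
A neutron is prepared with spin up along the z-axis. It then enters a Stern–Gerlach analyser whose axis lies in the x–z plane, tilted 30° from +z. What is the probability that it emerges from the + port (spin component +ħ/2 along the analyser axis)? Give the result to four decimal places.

For spin-½, the probability of finding spin-up along an axis at angle θ to the initial spin direction is cos²(θ/2); spin-down is sin²(θ/2).
θ = 30°, so P = cos²(15°) ≈ 0.9330.

0.9330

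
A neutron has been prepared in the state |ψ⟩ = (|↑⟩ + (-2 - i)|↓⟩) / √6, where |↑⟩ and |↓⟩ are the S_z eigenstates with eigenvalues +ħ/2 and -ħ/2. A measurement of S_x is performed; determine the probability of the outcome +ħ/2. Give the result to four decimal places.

|+x⟩ = (|↑⟩ + |↓⟩)/√2, so ⟨+x|ψ⟩ = (-1 - i) / (√2·√6).
P = |-1 - i|² / 12 = 2/12.

0.1667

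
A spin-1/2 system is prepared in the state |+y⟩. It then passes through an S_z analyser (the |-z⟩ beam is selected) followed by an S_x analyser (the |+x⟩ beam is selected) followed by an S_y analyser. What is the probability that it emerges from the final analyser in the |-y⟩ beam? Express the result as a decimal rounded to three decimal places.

First analyser (S_z): from |+y⟩, P(|-z⟩) = 1/2.
After stage 1 the state is |-z⟩; P(|+x⟩) = |⟨+x|-z⟩|² = 1/2.
After stage 2 the state is |+x⟩; P(|-y⟩) = |⟨-y|+x⟩|² = 1/2.
Joint probability = 1/2 × 1/2 × 1/2 = 0.125.

0.125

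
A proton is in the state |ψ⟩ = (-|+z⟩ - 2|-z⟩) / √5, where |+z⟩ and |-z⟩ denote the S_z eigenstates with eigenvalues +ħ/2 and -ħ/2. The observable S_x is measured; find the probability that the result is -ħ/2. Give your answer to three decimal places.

0.100

|-x⟩ = (|+z⟩ - |-z⟩)/√2, so ⟨-x|ψ⟩ = (1) / (√2·√5).
P = |1|² / 10 = 1/10.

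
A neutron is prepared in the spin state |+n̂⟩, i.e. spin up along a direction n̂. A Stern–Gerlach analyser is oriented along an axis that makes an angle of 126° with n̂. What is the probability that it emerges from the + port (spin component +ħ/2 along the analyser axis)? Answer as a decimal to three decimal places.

For spin-½, the probability of finding spin-up along an axis at angle θ to the initial spin direction is cos²(θ/2); spin-down is sin²(θ/2).
θ = 126°, so P = cos²(63°) ≈ 0.206.

0.206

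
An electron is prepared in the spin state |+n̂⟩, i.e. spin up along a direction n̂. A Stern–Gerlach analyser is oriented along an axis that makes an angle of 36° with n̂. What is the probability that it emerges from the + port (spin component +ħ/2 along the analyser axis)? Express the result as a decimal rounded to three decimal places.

For spin-½, the probability of finding spin-up along an axis at angle θ to the initial spin direction is cos²(θ/2); spin-down is sin²(θ/2).
θ = 36°, so P = cos²(18°) ≈ 0.905.

0.905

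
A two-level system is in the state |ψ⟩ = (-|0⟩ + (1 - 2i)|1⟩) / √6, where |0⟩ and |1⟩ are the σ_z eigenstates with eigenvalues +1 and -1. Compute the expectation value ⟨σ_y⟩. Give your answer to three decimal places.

0.667

⟨σ_y⟩ = 2 Im(a* b)/(|a|²+|b|²) with a = -1, b = (1 - 2i).
a* b = (-1 + 2i), so ⟨σ_y⟩ = 4/6.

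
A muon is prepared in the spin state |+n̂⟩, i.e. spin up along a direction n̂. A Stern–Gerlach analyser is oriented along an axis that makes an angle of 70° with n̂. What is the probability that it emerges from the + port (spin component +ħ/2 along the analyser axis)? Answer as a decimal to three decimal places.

For spin-½, the probability of finding spin-up along an axis at angle θ to the initial spin direction is cos²(θ/2); spin-down is sin²(θ/2).
θ = 70°, so P = cos²(35°) ≈ 0.671.

0.671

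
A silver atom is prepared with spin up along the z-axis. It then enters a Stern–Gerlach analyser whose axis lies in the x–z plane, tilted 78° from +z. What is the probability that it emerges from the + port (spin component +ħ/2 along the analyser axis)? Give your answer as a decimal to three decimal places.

0.604

For spin-½, the probability of finding spin-up along an axis at angle θ to the initial spin direction is cos²(θ/2); spin-down is sin²(θ/2).
θ = 78°, so P = cos²(39°) ≈ 0.604.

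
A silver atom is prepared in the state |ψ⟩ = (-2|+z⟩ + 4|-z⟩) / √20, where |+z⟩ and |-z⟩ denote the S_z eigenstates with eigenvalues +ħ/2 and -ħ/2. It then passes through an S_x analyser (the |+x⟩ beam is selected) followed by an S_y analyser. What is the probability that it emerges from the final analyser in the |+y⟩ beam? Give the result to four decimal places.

First analyser (S_x): P(|+x⟩) = |⟨+x|ψ⟩|² = 4/40.
After stage 1 the state is |+x⟩; P(|+y⟩) = |⟨+y|+x⟩|² = 1/2.
Joint probability = 4/40 × 1/2 = 0.0500.

0.0500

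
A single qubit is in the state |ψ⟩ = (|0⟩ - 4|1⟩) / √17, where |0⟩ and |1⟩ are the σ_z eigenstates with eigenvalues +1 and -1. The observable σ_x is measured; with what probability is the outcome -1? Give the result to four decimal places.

|-x⟩ = (|0⟩ - |1⟩)/√2, so ⟨-x|ψ⟩ = (5) / (√2·√17).
P = |5|² / 34 = 25/34.

0.7353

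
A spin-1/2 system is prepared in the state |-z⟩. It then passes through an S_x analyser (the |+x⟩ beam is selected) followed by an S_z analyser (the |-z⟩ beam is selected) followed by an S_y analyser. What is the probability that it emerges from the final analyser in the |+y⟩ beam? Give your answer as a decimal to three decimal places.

First analyser (S_x): from |-z⟩, P(|+x⟩) = 1/2.
After stage 1 the state is |+x⟩; P(|-z⟩) = |⟨-z|+x⟩|² = 1/2.
After stage 2 the state is |-z⟩; P(|+y⟩) = |⟨+y|-z⟩|² = 1/2.
Joint probability = 1/2 × 1/2 × 1/2 = 0.125.

0.125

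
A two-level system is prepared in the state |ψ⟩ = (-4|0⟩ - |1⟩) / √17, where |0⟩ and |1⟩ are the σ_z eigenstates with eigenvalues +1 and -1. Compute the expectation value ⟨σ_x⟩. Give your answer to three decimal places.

0.471

⟨σ_x⟩ = 2 Re(a* b)/(|a|²+|b|²) with a = -4, b = -1.
a* b = 4, so ⟨σ_x⟩ = 8/17.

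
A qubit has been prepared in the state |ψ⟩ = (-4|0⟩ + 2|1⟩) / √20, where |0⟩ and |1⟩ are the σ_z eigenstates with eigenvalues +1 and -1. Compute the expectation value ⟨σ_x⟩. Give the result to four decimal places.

⟨σ_x⟩ = 2 Re(a* b)/(|a|²+|b|²) with a = -4, b = 2.
a* b = -8, so ⟨σ_x⟩ = -16/20.

-0.8000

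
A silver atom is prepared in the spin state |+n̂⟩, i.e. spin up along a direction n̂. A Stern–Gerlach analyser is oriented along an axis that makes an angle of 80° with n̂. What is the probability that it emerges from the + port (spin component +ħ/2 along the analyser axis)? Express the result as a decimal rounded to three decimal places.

For spin-½, the probability of finding spin-up along an axis at angle θ to the initial spin direction is cos²(θ/2); spin-down is sin²(θ/2).
θ = 80°, so P = cos²(40°) ≈ 0.587.

0.587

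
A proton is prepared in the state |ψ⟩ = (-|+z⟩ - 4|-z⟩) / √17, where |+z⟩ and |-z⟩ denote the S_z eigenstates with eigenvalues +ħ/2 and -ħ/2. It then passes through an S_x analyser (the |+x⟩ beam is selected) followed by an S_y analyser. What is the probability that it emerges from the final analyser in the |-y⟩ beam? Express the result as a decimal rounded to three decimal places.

0.368

First analyser (S_x): P(|+x⟩) = |⟨+x|ψ⟩|² = 25/34.
After stage 1 the state is |+x⟩; P(|-y⟩) = |⟨-y|+x⟩|² = 1/2.
Joint probability = 25/34 × 1/2 = 0.368.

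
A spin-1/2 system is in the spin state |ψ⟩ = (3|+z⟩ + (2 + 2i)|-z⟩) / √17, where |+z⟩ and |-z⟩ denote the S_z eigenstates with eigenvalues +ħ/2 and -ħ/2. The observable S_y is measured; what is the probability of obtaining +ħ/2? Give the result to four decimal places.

|+y⟩ = (|+z⟩ + i|-z⟩)/√2, so ⟨+y|ψ⟩ = (5 - 2i) / (√2·√17).
P = |5 - 2i|² / 34 = 29/34.

0.8529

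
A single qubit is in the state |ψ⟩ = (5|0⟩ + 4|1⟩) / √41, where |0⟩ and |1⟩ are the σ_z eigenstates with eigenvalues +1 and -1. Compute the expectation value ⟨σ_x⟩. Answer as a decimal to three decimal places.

0.976

⟨σ_x⟩ = 2 Re(a* b)/(|a|²+|b|²) with a = 5, b = 4.
a* b = 20, so ⟨σ_x⟩ = 40/41.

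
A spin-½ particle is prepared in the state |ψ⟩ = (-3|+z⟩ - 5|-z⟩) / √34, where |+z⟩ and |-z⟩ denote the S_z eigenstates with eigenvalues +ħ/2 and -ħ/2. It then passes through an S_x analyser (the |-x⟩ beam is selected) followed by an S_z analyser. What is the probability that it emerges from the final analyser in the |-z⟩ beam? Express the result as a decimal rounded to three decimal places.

0.029

First analyser (S_x): P(|-x⟩) = |⟨-x|ψ⟩|² = 4/68.
After stage 1 the state is |-x⟩; P(|-z⟩) = |⟨-z|-x⟩|² = 1/2.
Joint probability = 4/68 × 1/2 = 0.029.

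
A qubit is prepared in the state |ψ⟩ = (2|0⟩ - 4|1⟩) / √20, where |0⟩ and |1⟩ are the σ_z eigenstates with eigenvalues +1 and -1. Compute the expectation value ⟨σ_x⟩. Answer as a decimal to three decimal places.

⟨σ_x⟩ = 2 Re(a* b)/(|a|²+|b|²) with a = 2, b = -4.
a* b = -8, so ⟨σ_x⟩ = -16/20.

-0.800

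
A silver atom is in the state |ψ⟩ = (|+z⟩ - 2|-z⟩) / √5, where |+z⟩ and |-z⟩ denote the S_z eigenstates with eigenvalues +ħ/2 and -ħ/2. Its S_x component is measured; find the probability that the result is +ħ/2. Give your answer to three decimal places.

0.100

|+x⟩ = (|+z⟩ + |-z⟩)/√2, so ⟨+x|ψ⟩ = (-1) / (√2·√5).
P = |-1|² / 10 = 1/10.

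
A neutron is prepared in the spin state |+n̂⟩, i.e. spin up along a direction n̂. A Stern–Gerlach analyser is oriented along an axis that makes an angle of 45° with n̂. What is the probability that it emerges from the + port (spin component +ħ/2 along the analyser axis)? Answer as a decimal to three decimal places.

0.854

For spin-½, the probability of finding spin-up along an axis at angle θ to the initial spin direction is cos²(θ/2); spin-down is sin²(θ/2).
θ = 45°, so P = cos²(22.5°) ≈ 0.854.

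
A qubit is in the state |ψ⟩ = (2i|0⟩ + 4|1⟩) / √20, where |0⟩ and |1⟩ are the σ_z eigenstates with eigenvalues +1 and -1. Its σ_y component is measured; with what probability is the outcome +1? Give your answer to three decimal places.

|+y⟩ = (|0⟩ + i|1⟩)/√2, so ⟨+y|ψ⟩ = (-2i) / (√2·√20).
P = |-2i|² / 40 = 4/40.

0.100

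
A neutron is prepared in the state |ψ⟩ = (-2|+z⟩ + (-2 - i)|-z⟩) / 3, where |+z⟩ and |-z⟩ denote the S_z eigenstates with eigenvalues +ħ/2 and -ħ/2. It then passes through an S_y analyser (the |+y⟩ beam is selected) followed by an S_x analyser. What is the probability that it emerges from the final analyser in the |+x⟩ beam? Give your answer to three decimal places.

First analyser (S_y): P(|+y⟩) = |⟨+y|ψ⟩|² = 13/18.
After stage 1 the state is |+y⟩; P(|+x⟩) = |⟨+x|+y⟩|² = 1/2.
Joint probability = 13/18 × 1/2 = 0.361.

0.361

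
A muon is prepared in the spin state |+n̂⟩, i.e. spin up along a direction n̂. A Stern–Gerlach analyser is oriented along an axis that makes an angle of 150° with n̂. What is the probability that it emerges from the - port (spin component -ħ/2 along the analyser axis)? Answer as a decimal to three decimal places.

For spin-½, the probability of finding spin-up along an axis at angle θ to the initial spin direction is cos²(θ/2); spin-down is sin²(θ/2).
θ = 150°, so P = sin²(75°) ≈ 0.933.

0.933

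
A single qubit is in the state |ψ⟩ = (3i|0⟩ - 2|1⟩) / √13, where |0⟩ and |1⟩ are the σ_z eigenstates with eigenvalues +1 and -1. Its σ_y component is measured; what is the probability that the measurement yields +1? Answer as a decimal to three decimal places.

|+y⟩ = (|0⟩ + i|1⟩)/√2, so ⟨+y|ψ⟩ = (5i) / (√2·√13).
P = |5i|² / 26 = 25/26.

0.962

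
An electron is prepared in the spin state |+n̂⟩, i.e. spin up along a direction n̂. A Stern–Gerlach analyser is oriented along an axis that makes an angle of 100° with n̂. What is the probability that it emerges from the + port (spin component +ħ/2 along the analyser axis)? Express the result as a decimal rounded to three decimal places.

For spin-½, the probability of finding spin-up along an axis at angle θ to the initial spin direction is cos²(θ/2); spin-down is sin²(θ/2).
θ = 100°, so P = cos²(50°) ≈ 0.413.

0.413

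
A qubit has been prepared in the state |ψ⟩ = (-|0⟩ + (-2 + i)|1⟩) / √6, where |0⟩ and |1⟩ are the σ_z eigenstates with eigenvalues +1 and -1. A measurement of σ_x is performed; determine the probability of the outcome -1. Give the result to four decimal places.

0.1667

|-x⟩ = (|0⟩ - |1⟩)/√2, so ⟨-x|ψ⟩ = (1 - i) / (√2·√6).
P = |1 - i|² / 12 = 2/12.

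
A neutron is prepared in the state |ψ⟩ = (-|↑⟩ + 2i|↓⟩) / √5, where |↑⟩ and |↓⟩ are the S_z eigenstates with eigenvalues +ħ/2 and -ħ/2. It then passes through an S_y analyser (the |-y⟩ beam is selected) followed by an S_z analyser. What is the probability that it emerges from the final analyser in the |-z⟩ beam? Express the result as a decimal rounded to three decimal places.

0.450

First analyser (S_y): P(|-y⟩) = |⟨-y|ψ⟩|² = 9/10.
After stage 1 the state is |-y⟩; P(|-z⟩) = |⟨-z|-y⟩|² = 1/2.
Joint probability = 9/10 × 1/2 = 0.450.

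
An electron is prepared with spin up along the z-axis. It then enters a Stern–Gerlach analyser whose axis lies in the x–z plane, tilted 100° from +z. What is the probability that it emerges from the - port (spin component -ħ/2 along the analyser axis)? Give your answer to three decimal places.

0.587

For spin-½, the probability of finding spin-up along an axis at angle θ to the initial spin direction is cos²(θ/2); spin-down is sin²(θ/2).
θ = 100°, so P = sin²(50°) ≈ 0.587.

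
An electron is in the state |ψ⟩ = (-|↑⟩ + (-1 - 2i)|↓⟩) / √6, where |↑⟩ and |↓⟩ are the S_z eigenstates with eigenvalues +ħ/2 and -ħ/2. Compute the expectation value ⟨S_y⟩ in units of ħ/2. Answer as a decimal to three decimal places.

0.667

⟨σ_y⟩ = 2 Im(a* b)/(|a|²+|b|²) with a = -1, b = (-1 - 2i).
a* b = (1 + 2i), so ⟨σ_y⟩ = 4/6.
⟨S_y⟩ = (ħ/2)·⟨σ_y⟩.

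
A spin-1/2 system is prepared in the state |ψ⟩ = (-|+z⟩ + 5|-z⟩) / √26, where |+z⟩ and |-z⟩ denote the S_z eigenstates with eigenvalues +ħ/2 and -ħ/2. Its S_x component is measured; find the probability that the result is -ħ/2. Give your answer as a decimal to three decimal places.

0.692

|-x⟩ = (|+z⟩ - |-z⟩)/√2, so ⟨-x|ψ⟩ = (-6) / (√2·√26).
P = |-6|² / 52 = 36/52.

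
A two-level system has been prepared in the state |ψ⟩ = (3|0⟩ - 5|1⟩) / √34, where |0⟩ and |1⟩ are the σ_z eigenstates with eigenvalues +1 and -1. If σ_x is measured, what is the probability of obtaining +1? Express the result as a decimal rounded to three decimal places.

0.059

|+x⟩ = (|0⟩ + |1⟩)/√2, so ⟨+x|ψ⟩ = (-2) / (√2·√34).
P = |-2|² / 68 = 4/68.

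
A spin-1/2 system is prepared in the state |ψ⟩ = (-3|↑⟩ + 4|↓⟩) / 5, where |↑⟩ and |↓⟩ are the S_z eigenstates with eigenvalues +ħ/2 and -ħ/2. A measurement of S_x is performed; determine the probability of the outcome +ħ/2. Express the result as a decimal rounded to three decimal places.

|+x⟩ = (|↑⟩ + |↓⟩)/√2, so ⟨+x|ψ⟩ = (1) / (√2·5).
P = |1|² / 50 = 1/50.

0.020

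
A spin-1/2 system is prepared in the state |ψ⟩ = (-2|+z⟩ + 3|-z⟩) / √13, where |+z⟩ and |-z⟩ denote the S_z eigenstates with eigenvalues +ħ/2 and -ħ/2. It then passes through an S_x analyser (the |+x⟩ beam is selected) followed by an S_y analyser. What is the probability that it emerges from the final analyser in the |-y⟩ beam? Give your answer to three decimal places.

0.019

First analyser (S_x): P(|+x⟩) = |⟨+x|ψ⟩|² = 1/26.
After stage 1 the state is |+x⟩; P(|-y⟩) = |⟨-y|+x⟩|² = 1/2.
Joint probability = 1/26 × 1/2 = 0.019.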